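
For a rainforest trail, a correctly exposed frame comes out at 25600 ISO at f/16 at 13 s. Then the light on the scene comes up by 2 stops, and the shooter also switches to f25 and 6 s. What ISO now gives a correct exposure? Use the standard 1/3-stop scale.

Scene light: 2 stops brighter.
Aperture: f/16 → f/18 → f/20 → f/22 → f/25 — 1 1/3 stops smaller aperture (darker).
Shutter speed: 13 → 10 → 8 → 6 — 1 stop faster (darker).
Net so far: 1/3 stop darker. ISO: 25600 → 32000.

ISO 32000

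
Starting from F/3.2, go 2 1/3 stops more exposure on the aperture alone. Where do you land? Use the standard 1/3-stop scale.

f/1.4

Aperture: f/3.2 → f/2.8 → f/2.5 → f/2.2 → f/2 → f/1.8 → f/1.6 → f/1.4 — 2 1/3 stops opened up (brighter).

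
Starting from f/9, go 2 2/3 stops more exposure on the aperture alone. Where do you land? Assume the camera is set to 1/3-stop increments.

Aperture: f/9 → f/8 → f/7.1 → f/6.3 → f/5.6 → f/5 → f/4.5 → f/4 → f/3.5 — 2 2/3 stops larger aperture (brighter).

f/3.5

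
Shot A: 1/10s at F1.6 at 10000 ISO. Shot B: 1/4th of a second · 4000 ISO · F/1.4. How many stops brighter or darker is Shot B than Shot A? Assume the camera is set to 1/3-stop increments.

Aperture: f/1.6 → f/1.4 — 1/3 stop opened up (brighter).
Shutter speed: 1/10 → 1/8 → 1/6 → 1/5 → 1/4 — 1 1/3 stops longer (brighter).
ISO: 10000 → 8000 → 6400 → 5000 → 4000 — 1 1/3 stops dropped (darker).
Net: +1/3 +1 1/3 −1 1/3 = +1/3 stops.

1/3 stop brighter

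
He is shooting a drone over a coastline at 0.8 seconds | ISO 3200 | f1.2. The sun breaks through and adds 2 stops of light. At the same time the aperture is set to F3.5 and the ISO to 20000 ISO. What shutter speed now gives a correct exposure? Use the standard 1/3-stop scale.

1/4s

Scene light: 2 stops brighter.
Aperture: f/1.2 → f/1.4 → f/1.6 → f/1.8 → f/2 → f/2.2 → f/2.5 → f/2.8 → f/3.2 → f/3.5 — 3 stops stopped down (darker).
ISO: 3200 → 4000 → 5000 → 6400 → 8000 → 10000 → 12800 → 16000 → 20000 — 2 2/3 stops raised (brighter).
Net so far: 1 2/3 stops brighter. Shutter speed: 0.8 → 0.6 → 0.5 → 0.4 → 0.3 → 1/4.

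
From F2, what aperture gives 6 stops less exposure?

f/16

Aperture: f/2 → f/2.8 → f/4 → f/5.6 → f/8 → f/11 → f/16 — 6 stops smaller aperture (darker).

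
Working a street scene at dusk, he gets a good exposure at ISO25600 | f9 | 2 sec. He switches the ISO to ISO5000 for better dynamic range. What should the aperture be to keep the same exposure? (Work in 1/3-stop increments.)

f/4

ISO: 25600 → 20000 → 16000 → 12800 → 10000 → 8000 → 6400 → 5000 — 2 1/3 stops lower (darker).
Need 2 1/3 stops brighter from the aperture: f/9 → f/8 → f/7.1 → f/6.3 → f/5.6 → f/5 → f/4.5 → f/4.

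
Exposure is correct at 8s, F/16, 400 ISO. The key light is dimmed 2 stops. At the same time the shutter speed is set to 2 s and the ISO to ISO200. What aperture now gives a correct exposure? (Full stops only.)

f/2.8

Scene light: 2 stops darker.
Shutter speed: 8 → 4 → 2 — 2 stops faster (darker).
ISO: 400 → 200 — 1 stop lower (darker).
Net so far: 5 stops darker. Aperture: f/16 → f/11 → f/8 → f/5.6 → f/4 → f/2.8.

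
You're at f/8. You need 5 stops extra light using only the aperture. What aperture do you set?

Aperture: f/8 → f/5.6 → f/4 → f/2.8 → f/2 → f/1.4 — 5 stops opened up (brighter).

f/1.4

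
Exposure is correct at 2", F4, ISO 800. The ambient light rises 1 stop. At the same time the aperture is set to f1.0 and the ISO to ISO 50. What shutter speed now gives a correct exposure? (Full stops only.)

Scene light: 1 stop brighter.
Aperture: f/4 → f/2.8 → f/2 → f/1.4 → f/1.0 — 4 stops opened up (brighter).
ISO: 800 → 400 → 200 → 100 → 50 — 4 stops lower (darker).
Net so far: 1 stop brighter. Shutter speed: 2 → 1.

1 s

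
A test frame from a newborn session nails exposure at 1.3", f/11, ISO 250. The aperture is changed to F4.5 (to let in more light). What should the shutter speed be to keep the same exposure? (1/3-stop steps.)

1/5s

Aperture: f/11 → f/10 → f/9 → f/8 → f/7.1 → f/6.3 → f/5.6 → f/5 → f/4.5 — 2 2/3 stops opened up (brighter).
Need 2 2/3 stops darker from the shutter speed: 1.3 → 1 → 0.8 → 0.6 → 0.5 → 0.4 → 0.3 → 1/4 → 1/5.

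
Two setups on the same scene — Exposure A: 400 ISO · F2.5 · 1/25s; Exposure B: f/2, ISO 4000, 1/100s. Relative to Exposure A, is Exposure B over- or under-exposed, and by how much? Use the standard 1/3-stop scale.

2 stops brighter

Aperture: f/2.5 → f/2.2 → f/2 — 2/3 stop opened up (brighter).
Shutter speed: 1/25 → 1/30 → 1/40 → 1/50 → 1/60 → 1/80 → 1/100 — 2 stops faster (darker).
ISO: 400 → 500 → 640 → 800 → 1000 → 1250 → 1600 → 2000 → 2500 → 3200 → 4000 — 3 1/3 stops higher (brighter).
Net: +2/3 −2 +3 1/3 = +2 stops.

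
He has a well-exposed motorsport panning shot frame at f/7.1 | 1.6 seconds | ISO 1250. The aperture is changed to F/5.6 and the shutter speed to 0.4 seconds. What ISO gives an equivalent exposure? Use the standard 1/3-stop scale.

ISO 3200

Aperture: f/7.1 → f/6.3 → f/5.6 — 2/3 stop larger aperture (brighter).
Shutter speed: 1.6 → 1.3 → 1 → 0.8 → 0.6 → 0.5 → 0.4 — 2 stops shorter (darker).
Net change so far: 1 1/3 stops darker. Offset with the ISO: 1250 → 1600 → 2000 → 2500 → 3200.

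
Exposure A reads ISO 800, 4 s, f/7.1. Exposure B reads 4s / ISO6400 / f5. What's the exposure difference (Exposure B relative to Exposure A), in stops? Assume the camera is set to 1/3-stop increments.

4 stops brighter

Aperture: f/7.1 → f/6.3 → f/5.6 → f/5 — 1 stop larger aperture (brighter).
Shutter speed: unchanged.
ISO: 800 → 1000 → 1250 → 1600 → 2000 → 2500 → 3200 → 4000 → 5000 → 6400 — 3 stops higher (brighter).
Net: +1 +3 = +4 stops.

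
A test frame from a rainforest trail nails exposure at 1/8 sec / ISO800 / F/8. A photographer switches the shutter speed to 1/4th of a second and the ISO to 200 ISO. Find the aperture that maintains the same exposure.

f/5.6

Shutter speed: 1/8 → 1/4 — 1 stop longer (brighter).
ISO: 800 → 400 → 200 — 2 stops dropped (darker).
Net change so far: 1 stop darker. Offset with the aperture: f/8 → f/5.6.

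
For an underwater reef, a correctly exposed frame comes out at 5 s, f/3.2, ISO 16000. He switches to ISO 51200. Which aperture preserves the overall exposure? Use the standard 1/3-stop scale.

ISO: 16000 → 20000 → 25600 → 32000 → 40000 → 51200 — 1 2/3 stops higher (brighter).
Need 1 2/3 stops darker from the aperture: f/3.2 → f/3.5 → f/4 → f/4.5 → f/5 → f/5.6.

f/5.6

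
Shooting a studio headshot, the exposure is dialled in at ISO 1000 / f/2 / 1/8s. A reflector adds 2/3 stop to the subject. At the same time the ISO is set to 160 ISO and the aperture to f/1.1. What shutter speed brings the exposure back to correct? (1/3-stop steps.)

1/6s

Scene light: 2/3 stop brighter.
ISO: 1000 → 800 → 640 → 500 → 400 → 320 → 250 → 200 → 160 — 2 2/3 stops lower (darker).
Aperture: f/2 → f/1.8 → f/1.6 → f/1.4 → f/1.2 → f/1.1 — 1 2/3 stops wider (brighter).
Net so far: 1/3 stop darker. Shutter speed: 1/8 → 1/6.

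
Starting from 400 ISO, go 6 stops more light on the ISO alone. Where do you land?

ISO: 400 → 800 → 1600 → 3200 → 6400 → 12800 → 25600 — 6 stops higher (brighter).

ISO 25600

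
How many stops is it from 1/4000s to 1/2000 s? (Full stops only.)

1/4000 → 1/2000 — count the steps: 1 stop.

1 stop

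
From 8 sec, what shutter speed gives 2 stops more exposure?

Shutter speed: 8 → 15 → 30 — 2 stops longer (brighter).

30 s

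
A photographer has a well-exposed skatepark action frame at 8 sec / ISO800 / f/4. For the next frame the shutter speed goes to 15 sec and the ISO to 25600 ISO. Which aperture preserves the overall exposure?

f/32

Shutter speed: 8 → 15 — 1 stop slower (brighter).
ISO: 800 → 1600 → 3200 → 6400 → 12800 → 25600 — 5 stops higher (brighter).
Net change so far: 6 stops brighter. Offset with the aperture: f/4 → f/5.6 → f/8 → f/11 → f/16 → f/22 → f/32.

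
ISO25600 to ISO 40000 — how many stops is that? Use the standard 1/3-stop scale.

25600 → 32000 → 40000 — count the steps: 2 third-stops = 2/3 stop.

2/3 stop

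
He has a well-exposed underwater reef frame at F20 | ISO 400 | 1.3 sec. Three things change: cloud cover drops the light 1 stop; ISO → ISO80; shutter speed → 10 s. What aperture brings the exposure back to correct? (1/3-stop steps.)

f/18

Scene light: 1 stop darker.
ISO: 400 → 320 → 250 → 200 → 160 → 125 → 100 → 80 — 2 1/3 stops lower (darker).
Shutter speed: 1.3 → 1.6 → 2 → 2.5 → 3.2 → 4 → 5 → 6 → 8 → 10 — 3 stops longer (brighter).
Net so far: 1/3 stop darker. Aperture: f/20 → f/18.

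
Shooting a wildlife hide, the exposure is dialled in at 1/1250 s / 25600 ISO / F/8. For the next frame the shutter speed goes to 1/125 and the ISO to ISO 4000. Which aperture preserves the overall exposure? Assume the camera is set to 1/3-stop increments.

f/10

Shutter speed: 1/1250 → 1/1000 → 1/800 → 1/640 → 1/500 → 1/400 → 1/320 → 1/250 → 1/200 → 1/160 → 1/125 — 3 1/3 stops longer (brighter).
ISO: 25600 → 20000 → 16000 → 12800 → 10000 → 8000 → 6400 → 5000 → 4000 — 2 2/3 stops dropped (darker).
Net change so far: 2/3 stop brighter. Offset with the aperture: f/8 → f/9 → f/10.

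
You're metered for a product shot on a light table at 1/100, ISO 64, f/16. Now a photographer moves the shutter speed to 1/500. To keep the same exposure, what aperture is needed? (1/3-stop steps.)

f/7.1

Shutter speed: 1/100 → 1/125 → 1/160 → 1/200 → 1/250 → 1/320 → 1/400 → 1/500 — 2 1/3 stops faster (darker).
Need 2 1/3 stops brighter from the aperture: f/16 → f/14 → f/13 → f/11 → f/10 → f/9 → f/8 → f/7.1.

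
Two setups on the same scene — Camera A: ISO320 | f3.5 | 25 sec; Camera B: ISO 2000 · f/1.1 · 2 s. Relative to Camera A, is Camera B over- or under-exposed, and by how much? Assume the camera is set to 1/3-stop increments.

2 1/3 stops brighter

Aperture: f/3.5 → f/3.2 → f/2.8 → f/2.5 → f/2.2 → f/2 → f/1.8 → f/1.6 → f/1.4 → f/1.2 → f/1.1 — 3 1/3 stops wider (brighter).
Shutter speed: 25 → 20 → 15 → 13 → 10 → 8 → 6 → 5 → 4 → 3.2 → 2.5 → 2 — 3 2/3 stops shorter (darker).
ISO: 320 → 400 → 500 → 640 → 800 → 1000 → 1250 → 1600 → 2000 — 2 2/3 stops higher (brighter).
Net: +3 1/3 −3 2/3 +2 2/3 = +2 1/3 stops.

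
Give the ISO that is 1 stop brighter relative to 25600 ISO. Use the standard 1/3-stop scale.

ISO: 25600 → 32000 → 40000 → 51200 — 1 stop raised (brighter).

ISO 51200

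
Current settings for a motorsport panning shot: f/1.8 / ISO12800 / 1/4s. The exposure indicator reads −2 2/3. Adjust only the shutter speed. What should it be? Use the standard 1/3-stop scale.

1.6 s

Underexposed by 2 2/3 stops → need 2 2/3 stops brighter.
Shutter speed: 1/4 → 0.3 → 0.4 → 0.5 → 0.6 → 0.8 → 1 → 1.3 → 1.6.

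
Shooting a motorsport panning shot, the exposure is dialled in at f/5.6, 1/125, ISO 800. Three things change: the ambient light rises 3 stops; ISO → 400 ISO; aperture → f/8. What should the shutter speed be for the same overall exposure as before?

1/250s

Scene light: 3 stops brighter.
ISO: 800 → 400 — 1 stop lower (darker).
Aperture: f/5.6 → f/8 — 1 stop stopped down (darker).
Net so far: 1 stop brighter. Shutter speed: 1/125 → 1/250.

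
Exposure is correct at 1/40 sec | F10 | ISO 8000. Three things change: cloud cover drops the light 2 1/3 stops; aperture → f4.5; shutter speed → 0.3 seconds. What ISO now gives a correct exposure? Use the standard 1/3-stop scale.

Scene light: 2 1/3 stops darker.
Aperture: f/10 → f/9 → f/8 → f/7.1 → f/6.3 → f/5.6 → f/5 → f/4.5 — 2 1/3 stops larger aperture (brighter).
Shutter speed: 1/40 → 1/30 → 1/25 → 1/20 → 1/15 → 1/13 → 1/10 → 1/8 → 1/6 → 1/5 → 1/4 → 0.3 — 3 2/3 stops slower (brighter).
Net so far: 3 2/3 stops brighter. ISO: 8000 → 6400 → 5000 → 4000 → 3200 → 2500 → 2000 → 1600 → 1250 → 1000 → 800 → 640.

ISO 640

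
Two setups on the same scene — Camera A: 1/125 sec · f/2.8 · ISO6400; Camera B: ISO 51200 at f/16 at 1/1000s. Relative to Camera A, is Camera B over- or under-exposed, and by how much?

5 stops darker

Aperture: f/2.8 → f/4 → f/5.6 → f/8 → f/11 → f/16 — 5 stops smaller aperture (darker).
Shutter speed: 1/125 → 1/250 → 1/500 → 1/1000 — 3 stops shorter (darker).
ISO: 6400 → 12800 → 25600 → 51200 — 3 stops raised (brighter).
Net: −5 −3 +3 = −5 stops.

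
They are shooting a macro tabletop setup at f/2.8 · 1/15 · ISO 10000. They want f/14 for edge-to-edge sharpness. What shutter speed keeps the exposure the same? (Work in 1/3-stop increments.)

1.6 s

Aperture: f/2.8 → f/3.2 → f/3.5 → f/4 → f/4.5 → f/5 → f/5.6 → f/6.3 → f/7.1 → f/8 → f/9 → f/10 → f/11 → f/13 → f/14 — 4 2/3 stops stopped down (darker).
Need 4 2/3 stops brighter from the shutter speed: 1/15 → 1/13 → 1/10 → 1/8 → 1/6 → 1/5 → 1/4 → 0.3 → 0.4 → 0.5 → 0.6 → 0.8 → 1 → 1.3 → 1.6.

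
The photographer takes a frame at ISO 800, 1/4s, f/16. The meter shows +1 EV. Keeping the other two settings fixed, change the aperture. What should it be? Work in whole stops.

f/22

Overexposed by 1 stop → need 1 stop darker.
Aperture: f/16 → f/22.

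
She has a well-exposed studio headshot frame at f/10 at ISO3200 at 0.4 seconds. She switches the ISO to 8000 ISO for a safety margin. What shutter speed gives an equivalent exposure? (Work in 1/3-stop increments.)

ISO: 3200 → 4000 → 5000 → 6400 → 8000 — 1 1/3 stops higher (brighter).
Need 1 1/3 stops darker from the shutter speed: 0.4 → 0.3 → 1/4 → 1/5 → 1/6.

1/6s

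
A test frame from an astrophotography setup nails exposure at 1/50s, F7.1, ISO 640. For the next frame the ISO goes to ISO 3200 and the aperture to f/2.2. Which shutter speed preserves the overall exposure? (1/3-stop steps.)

ISO: 640 → 800 → 1000 → 1250 → 1600 → 2000 → 2500 → 3200 — 2 1/3 stops higher (brighter).
Aperture: f/7.1 → f/6.3 → f/5.6 → f/5 → f/4.5 → f/4 → f/3.5 → f/3.2 → f/2.8 → f/2.5 → f/2.2 — 3 1/3 stops opened up (brighter).
Net change so far: 5 2/3 stops brighter. Offset with the shutter speed: 1/50 → 1/60 → 1/80 → 1/100 → 1/125 → 1/160 → 1/200 → 1/250 → 1/320 → 1/400 → 1/500 → 1/640 → 1/800 → 1/1000 → 1/1250 → 1/1600 → 1/2000 → 1/2500.

1/2500s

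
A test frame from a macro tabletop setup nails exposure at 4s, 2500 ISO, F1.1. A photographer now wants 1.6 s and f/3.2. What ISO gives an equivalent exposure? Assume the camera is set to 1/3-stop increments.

Shutter speed: 4 → 3.2 → 2.5 → 2 → 1.6 — 1 1/3 stops shorter (darker).
Aperture: f/1.1 → f/1.2 → f/1.4 → f/1.6 → f/1.8 → f/2 → f/2.2 → f/2.5 → f/2.8 → f/3.2 — 3 stops narrower (darker).
Net change so far: 4 1/3 stops darker. Offset with the ISO: 2500 → 3200 → 4000 → 5000 → 6400 → 8000 → 10000 → 12800 → 16000 → 20000 → 25600 → 32000 → 40000 → 51200.

ISO 51200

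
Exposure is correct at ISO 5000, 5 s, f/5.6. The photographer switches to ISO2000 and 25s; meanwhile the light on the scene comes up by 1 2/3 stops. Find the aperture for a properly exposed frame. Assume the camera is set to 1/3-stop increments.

Scene light: 1 2/3 stops brighter.
ISO: 5000 → 4000 → 3200 → 2500 → 2000 — 1 1/3 stops lower (darker).
Shutter speed: 5 → 6 → 8 → 10 → 13 → 15 → 20 → 25 — 2 1/3 stops slower (brighter).
Net so far: 2 2/3 stops brighter. Aperture: f/5.6 → f/6.3 → f/7.1 → f/8 → f/9 → f/10 → f/11 → f/13 → f/14.

f/14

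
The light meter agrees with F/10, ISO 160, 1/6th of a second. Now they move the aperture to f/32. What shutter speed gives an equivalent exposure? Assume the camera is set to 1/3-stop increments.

Aperture: f/10 → f/11 → f/13 → f/14 → f/16 → f/18 → f/20 → f/22 → f/25 → f/29 → f/32 — 3 1/3 stops smaller aperture (darker).
Need 3 1/3 stops brighter from the shutter speed: 1/6 → 1/5 → 1/4 → 0.3 → 0.4 → 0.5 → 0.6 → 0.8 → 1 → 1.3 → 1.6.

1.6 s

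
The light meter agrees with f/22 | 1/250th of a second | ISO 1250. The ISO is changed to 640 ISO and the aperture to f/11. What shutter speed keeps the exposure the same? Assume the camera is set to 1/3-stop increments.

1/500s

ISO: 1250 → 1000 → 800 → 640 — 1 stop lower (darker).
Aperture: f/22 → f/20 → f/18 → f/16 → f/14 → f/13 → f/11 — 2 stops opened up (brighter).
Net change so far: 1 stop brighter. Offset with the shutter speed: 1/250 → 1/320 → 1/400 → 1/500.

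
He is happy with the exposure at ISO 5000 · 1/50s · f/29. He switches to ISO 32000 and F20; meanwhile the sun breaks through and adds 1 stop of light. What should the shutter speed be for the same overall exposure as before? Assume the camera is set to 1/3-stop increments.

Scene light: 1 stop brighter.
ISO: 5000 → 6400 → 8000 → 10000 → 12800 → 16000 → 20000 → 25600 → 32000 — 2 2/3 stops higher (brighter).
Aperture: f/29 → f/25 → f/22 → f/20 — 1 stop wider (brighter).
Net so far: 4 2/3 stops brighter. Shutter speed: 1/50 → 1/60 → 1/80 → 1/100 → 1/125 → 1/160 → 1/200 → 1/250 → 1/320 → 1/400 → 1/500 → 1/640 → 1/800 → 1/1000 → 1/1250.

1/1250s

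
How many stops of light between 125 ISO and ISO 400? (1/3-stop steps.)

125 → 160 → 200 → 250 → 320 → 400 — count the steps: 5 third-stops = 1 2/3 stops.

1 2/3 stops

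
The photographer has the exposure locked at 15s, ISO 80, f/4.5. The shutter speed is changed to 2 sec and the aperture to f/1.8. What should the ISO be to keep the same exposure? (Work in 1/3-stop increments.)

Shutter speed: 15 → 13 → 10 → 8 → 6 → 5 → 4 → 3.2 → 2.5 → 2 — 3 stops shorter (darker).
Aperture: f/4.5 → f/4 → f/3.5 → f/3.2 → f/2.8 → f/2.5 → f/2.2 → f/2 → f/1.8 — 2 2/3 stops opened up (brighter).
Net change so far: 1/3 stop darker. Offset with the ISO: 80 → 100.

ISO 100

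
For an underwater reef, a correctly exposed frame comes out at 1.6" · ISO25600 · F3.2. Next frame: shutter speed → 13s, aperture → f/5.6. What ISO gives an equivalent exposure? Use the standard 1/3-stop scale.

ISO 10000

Shutter speed: 1.6 → 2 → 2.5 → 3.2 → 4 → 5 → 6 → 8 → 10 → 13 — 3 stops slower (brighter).
Aperture: f/3.2 → f/3.5 → f/4 → f/4.5 → f/5 → f/5.6 — 1 2/3 stops narrower (darker).
Net change so far: 1 1/3 stops brighter. Offset with the ISO: 25600 → 20000 → 16000 → 12800 → 10000.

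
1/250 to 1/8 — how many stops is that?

1/250 → 1/125 → 1/60 → 1/30 → 1/15 → 1/8 — count the steps: 5 stops.

5 stops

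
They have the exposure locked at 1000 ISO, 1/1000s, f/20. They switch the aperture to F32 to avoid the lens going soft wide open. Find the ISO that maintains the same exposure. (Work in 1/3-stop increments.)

ISO 2500

Aperture: f/20 → f/22 → f/25 → f/29 → f/32 — 1 1/3 stops stopped down (darker).
Need 1 1/3 stops brighter from the ISO: 1000 → 1250 → 1600 → 2000 → 2500.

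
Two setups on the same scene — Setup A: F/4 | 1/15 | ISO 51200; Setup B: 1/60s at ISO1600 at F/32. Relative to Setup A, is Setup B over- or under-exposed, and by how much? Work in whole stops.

Aperture: f/4 → f/5.6 → f/8 → f/11 → f/16 → f/22 → f/32 — 6 stops stopped down (darker).
Shutter speed: 1/15 → 1/30 → 1/60 — 2 stops shorter (darker).
ISO: 51200 → 25600 → 12800 → 6400 → 3200 → 1600 — 5 stops lower (darker).
Net: −6 −2 −5 = −13 stops.

13 stops darker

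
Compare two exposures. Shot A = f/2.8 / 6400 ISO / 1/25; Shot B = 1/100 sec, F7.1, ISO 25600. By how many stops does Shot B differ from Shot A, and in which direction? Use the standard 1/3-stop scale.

2 2/3 stops darker

Aperture: f/2.8 → f/3.2 → f/3.5 → f/4 → f/4.5 → f/5 → f/5.6 → f/6.3 → f/7.1 — 2 2/3 stops smaller aperture (darker).
Shutter speed: 1/25 → 1/30 → 1/40 → 1/50 → 1/60 → 1/80 → 1/100 — 2 stops faster (darker).
ISO: 6400 → 8000 → 10000 → 12800 → 16000 → 20000 → 25600 — 2 stops higher (brighter).
Net: −2 2/3 −2 +2 = −2 2/3 stops.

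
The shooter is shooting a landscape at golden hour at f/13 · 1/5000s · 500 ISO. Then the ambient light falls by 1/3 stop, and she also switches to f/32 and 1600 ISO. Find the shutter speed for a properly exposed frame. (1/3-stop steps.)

Scene light: 1/3 stop darker.
Aperture: f/13 → f/14 → f/16 → f/18 → f/20 → f/22 → f/25 → f/29 → f/32 — 2 2/3 stops smaller aperture (darker).
ISO: 500 → 640 → 800 → 1000 → 1250 → 1600 — 1 2/3 stops higher (brighter).
Net so far: 1 1/3 stops darker. Shutter speed: 1/5000 → 1/4000 → 1/3200 → 1/2500 → 1/2000.

1/2000s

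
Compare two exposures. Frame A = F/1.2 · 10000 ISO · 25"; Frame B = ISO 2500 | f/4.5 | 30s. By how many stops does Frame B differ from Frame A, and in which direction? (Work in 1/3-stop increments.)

Aperture: f/1.2 → f/1.4 → f/1.6 → f/1.8 → f/2 → f/2.2 → f/2.5 → f/2.8 → f/3.2 → f/3.5 → f/4 → f/4.5 — 3 2/3 stops stopped down (darker).
Shutter speed: 25 → 30 — 1/3 stop longer (brighter).
ISO: 10000 → 8000 → 6400 → 5000 → 4000 → 3200 → 2500 — 2 stops dropped (darker).
Net: −3 2/3 +1/3 −2 = −5 1/3 stops.

5 1/3 stops darker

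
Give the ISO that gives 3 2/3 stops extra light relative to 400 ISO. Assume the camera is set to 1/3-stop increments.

ISO: 400 → 500 → 640 → 800 → 1000 → 1250 → 1600 → 2000 → 2500 → 3200 → 4000 → 5000 — 3 2/3 stops raised (brighter).

ISO 5000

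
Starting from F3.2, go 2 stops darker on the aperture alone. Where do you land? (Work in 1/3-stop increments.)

f/6.3

Aperture: f/3.2 → f/3.5 → f/4 → f/4.5 → f/5 → f/5.6 → f/6.3 — 2 stops stopped down (darker).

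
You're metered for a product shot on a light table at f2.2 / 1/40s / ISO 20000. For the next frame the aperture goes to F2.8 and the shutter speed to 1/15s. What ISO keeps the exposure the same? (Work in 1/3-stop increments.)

ISO 12800

Aperture: f/2.2 → f/2.5 → f/2.8 — 2/3 stop stopped down (darker).
Shutter speed: 1/40 → 1/30 → 1/25 → 1/20 → 1/15 — 1 1/3 stops slower (brighter).
Net change so far: 2/3 stop brighter. Offset with the ISO: 20000 → 16000 → 12800.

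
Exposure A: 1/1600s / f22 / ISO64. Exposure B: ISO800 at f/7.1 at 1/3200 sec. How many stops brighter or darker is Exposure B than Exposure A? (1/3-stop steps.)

Aperture: f/22 → f/20 → f/18 → f/16 → f/14 → f/13 → f/11 → f/10 → f/9 → f/8 → f/7.1 — 3 1/3 stops larger aperture (brighter).
Shutter speed: 1/1600 → 1/2000 → 1/2500 → 1/3200 — 1 stop faster (darker).
ISO: 64 → 80 → 100 → 125 → 160 → 200 → 250 → 320 → 400 → 500 → 640 → 800 — 3 2/3 stops raised (brighter).
Net: +3 1/3 −1 +3 2/3 = +6 stops.

6 stops brighter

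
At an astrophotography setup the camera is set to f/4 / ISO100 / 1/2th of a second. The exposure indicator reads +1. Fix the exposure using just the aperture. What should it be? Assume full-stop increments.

Overexposed by 1 stop → need 1 stop darker.
Aperture: f/4 → f/5.6.

f/5.6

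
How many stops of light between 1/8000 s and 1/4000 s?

1 stop

1/8000 → 1/4000 — count the steps: 1 stop.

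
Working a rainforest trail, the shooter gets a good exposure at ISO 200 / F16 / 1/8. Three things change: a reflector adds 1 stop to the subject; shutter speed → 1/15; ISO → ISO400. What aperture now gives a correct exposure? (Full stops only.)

Scene light: 1 stop brighter.
Shutter speed: 1/8 → 1/15 — 1 stop faster (darker).
ISO: 200 → 400 — 1 stop raised (brighter).
Net so far: 1 stop brighter. Aperture: f/16 → f/22.

f/22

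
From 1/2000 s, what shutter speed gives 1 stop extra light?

1/1000s

Shutter speed: 1/2000 → 1/1000 — 1 stop slower (brighter).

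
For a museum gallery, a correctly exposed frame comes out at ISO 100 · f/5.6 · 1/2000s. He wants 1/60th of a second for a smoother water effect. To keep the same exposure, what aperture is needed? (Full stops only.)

Shutter speed: 1/2000 → 1/1000 → 1/500 → 1/250 → 1/125 → 1/60 — 5 stops longer (brighter).
Need 5 stops darker from the aperture: f/5.6 → f/8 → f/11 → f/16 → f/22 → f/32.

f/32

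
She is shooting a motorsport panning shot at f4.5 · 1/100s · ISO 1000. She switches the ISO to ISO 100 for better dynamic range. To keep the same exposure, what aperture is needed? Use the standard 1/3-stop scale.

f/1.4

ISO: 1000 → 800 → 640 → 500 → 400 → 320 → 250 → 200 → 160 → 125 → 100 — 3 1/3 stops dropped (darker).
Need 3 1/3 stops brighter from the aperture: f/4.5 → f/4 → f/3.5 → f/3.2 → f/2.8 → f/2.5 → f/2.2 → f/2 → f/1.8 → f/1.6 → f/1.4.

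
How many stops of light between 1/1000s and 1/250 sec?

1/1000 → 1/500 → 1/250 — count the steps: 2 stops.

2 stops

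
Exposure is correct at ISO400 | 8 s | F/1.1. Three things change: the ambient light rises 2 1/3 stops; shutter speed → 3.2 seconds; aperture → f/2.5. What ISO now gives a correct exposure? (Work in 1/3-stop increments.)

Scene light: 2 1/3 stops brighter.
Shutter speed: 8 → 6 → 5 → 4 → 3.2 — 1 1/3 stops shorter (darker).
Aperture: f/1.1 → f/1.2 → f/1.4 → f/1.6 → f/1.8 → f/2 → f/2.2 → f/2.5 — 2 1/3 stops smaller aperture (darker).
Net so far: 1 1/3 stops darker. ISO: 400 → 500 → 640 → 800 → 1000.

ISO 1000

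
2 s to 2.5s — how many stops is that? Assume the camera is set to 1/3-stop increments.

1/3 stop

2 → 2.5 — count the steps: 1 third-stops = 1/3 stop.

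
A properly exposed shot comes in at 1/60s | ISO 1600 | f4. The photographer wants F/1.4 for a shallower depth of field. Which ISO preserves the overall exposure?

ISO 200

Aperture: f/4 → f/2.8 → f/2 → f/1.4 — 3 stops larger aperture (brighter).
Need 3 stops darker from the ISO: 1600 → 800 → 400 → 200.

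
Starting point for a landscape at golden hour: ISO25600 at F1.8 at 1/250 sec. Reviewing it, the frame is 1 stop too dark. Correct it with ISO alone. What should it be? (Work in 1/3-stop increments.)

ISO 51200

Underexposed by 1 stop → need 1 stop brighter.
ISO: 25600 → 32000 → 40000 → 51200.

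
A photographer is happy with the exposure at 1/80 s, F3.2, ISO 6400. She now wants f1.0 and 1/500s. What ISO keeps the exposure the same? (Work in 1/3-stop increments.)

Aperture: f/3.2 → f/2.8 → f/2.5 → f/2.2 → f/2 → f/1.8 → f/1.6 → f/1.4 → f/1.2 → f/1.1 → f/1.0 — 3 1/3 stops opened up (brighter).
Shutter speed: 1/80 → 1/100 → 1/125 → 1/160 → 1/200 → 1/250 → 1/320 → 1/400 → 1/500 — 2 2/3 stops shorter (darker).
Net change so far: 2/3 stop brighter. Offset with the ISO: 6400 → 5000 → 4000.

ISO 4000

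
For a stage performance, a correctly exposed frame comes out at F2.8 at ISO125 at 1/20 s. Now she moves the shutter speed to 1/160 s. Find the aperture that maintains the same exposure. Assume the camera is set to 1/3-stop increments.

Shutter speed: 1/20 → 1/25 → 1/30 → 1/40 → 1/50 → 1/60 → 1/80 → 1/100 → 1/125 → 1/160 — 3 stops faster (darker).
Need 3 stops brighter from the aperture: f/2.8 → f/2.5 → f/2.2 → f/2 → f/1.8 → f/1.6 → f/1.4 → f/1.2 → f/1.1 → f/1.0.

f/1.0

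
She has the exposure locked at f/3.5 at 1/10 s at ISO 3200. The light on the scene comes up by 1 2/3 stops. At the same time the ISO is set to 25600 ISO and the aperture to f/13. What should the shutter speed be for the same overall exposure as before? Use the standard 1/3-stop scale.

Scene light: 1 2/3 stops brighter.
ISO: 3200 → 4000 → 5000 → 6400 → 8000 → 10000 → 12800 → 16000 → 20000 → 25600 — 3 stops raised (brighter).
Aperture: f/3.5 → f/4 → f/4.5 → f/5 → f/5.6 → f/6.3 → f/7.1 → f/8 → f/9 → f/10 → f/11 → f/13 — 3 2/3 stops narrower (darker).
Net so far: 1 stop brighter. Shutter speed: 1/10 → 1/13 → 1/15 → 1/20.

1/20s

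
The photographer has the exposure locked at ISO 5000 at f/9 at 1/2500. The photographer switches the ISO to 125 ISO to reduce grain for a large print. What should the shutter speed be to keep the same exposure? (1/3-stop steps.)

1/60s

ISO: 5000 → 4000 → 3200 → 2500 → 2000 → 1600 → 1250 → 1000 → 800 → 640 → 500 → 400 → 320 → 250 → 200 → 160 → 125 — 5 1/3 stops dropped (darker).
Need 5 1/3 stops brighter from the shutter speed: 1/2500 → 1/2000 → 1/1600 → 1/1250 → 1/1000 → 1/800 → 1/640 → 1/500 → 1/400 → 1/320 → 1/250 → 1/200 → 1/160 → 1/125 → 1/100 → 1/80 → 1/60.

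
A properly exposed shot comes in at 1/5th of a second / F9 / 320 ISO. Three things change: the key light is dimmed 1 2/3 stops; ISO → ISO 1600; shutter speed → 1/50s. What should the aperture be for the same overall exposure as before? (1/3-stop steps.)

Scene light: 1 2/3 stops darker.
ISO: 320 → 400 → 500 → 640 → 800 → 1000 → 1250 → 1600 — 2 1/3 stops raised (brighter).
Shutter speed: 1/5 → 1/6 → 1/8 → 1/10 → 1/13 → 1/15 → 1/20 → 1/25 → 1/30 → 1/40 → 1/50 — 3 1/3 stops faster (darker).
Net so far: 2 2/3 stops darker. Aperture: f/9 → f/8 → f/7.1 → f/6.3 → f/5.6 → f/5 → f/4.5 → f/4 → f/3.5.

f/3.5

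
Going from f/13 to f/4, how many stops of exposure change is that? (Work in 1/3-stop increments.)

3 1/3 stops

f/13 → f/11 → f/10 → f/9 → f/8 → f/7.1 → f/6.3 → f/5.6 → f/5 → f/4.5 → f/4 — count the steps: 10 third-stops = 3 1/3 stops.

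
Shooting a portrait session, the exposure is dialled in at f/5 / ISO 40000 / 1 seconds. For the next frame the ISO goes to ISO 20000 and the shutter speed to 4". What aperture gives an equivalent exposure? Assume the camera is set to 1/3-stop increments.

ISO: 40000 → 32000 → 25600 → 20000 — 1 stop lower (darker).
Shutter speed: 1 → 1.3 → 1.6 → 2 → 2.5 → 3.2 → 4 — 2 stops longer (brighter).
Net change so far: 1 stop brighter. Offset with the aperture: f/5 → f/5.6 → f/6.3 → f/7.1.

f/7.1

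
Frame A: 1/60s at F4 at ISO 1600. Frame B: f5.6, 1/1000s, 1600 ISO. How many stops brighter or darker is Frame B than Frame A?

Aperture: f/4 → f/5.6 — 1 stop narrower (darker).
Shutter speed: 1/60 → 1/125 → 1/250 → 1/500 → 1/1000 — 4 stops shorter (darker).
ISO: unchanged.
Net: −1 −4 = −5 stops.

5 stops darker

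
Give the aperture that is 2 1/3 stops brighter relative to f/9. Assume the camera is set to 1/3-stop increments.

Aperture: f/9 → f/8 → f/7.1 → f/6.3 → f/5.6 → f/5 → f/4.5 → f/4 — 2 1/3 stops opened up (brighter).

f/4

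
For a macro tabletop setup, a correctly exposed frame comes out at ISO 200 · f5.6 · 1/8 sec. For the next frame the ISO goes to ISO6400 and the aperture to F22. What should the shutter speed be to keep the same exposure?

ISO: 200 → 400 → 800 → 1600 → 3200 → 6400 — 5 stops higher (brighter).
Aperture: f/5.6 → f/8 → f/11 → f/16 → f/22 — 4 stops smaller aperture (darker).
Net change so far: 1 stop brighter. Offset with the shutter speed: 1/8 → 1/15.

1/15s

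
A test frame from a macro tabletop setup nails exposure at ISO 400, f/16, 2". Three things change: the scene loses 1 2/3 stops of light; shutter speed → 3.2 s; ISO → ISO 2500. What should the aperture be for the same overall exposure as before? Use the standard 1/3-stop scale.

f/29

Scene light: 1 2/3 stops darker.
Shutter speed: 2 → 2.5 → 3.2 — 2/3 stop slower (brighter).
ISO: 400 → 500 → 640 → 800 → 1000 → 1250 → 1600 → 2000 → 2500 — 2 2/3 stops raised (brighter).
Net so far: 1 2/3 stops brighter. Aperture: f/16 → f/18 → f/20 → f/22 → f/25 → f/29.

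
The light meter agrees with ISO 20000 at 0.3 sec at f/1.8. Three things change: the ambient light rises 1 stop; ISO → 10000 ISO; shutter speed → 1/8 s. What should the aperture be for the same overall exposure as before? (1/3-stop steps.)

f/1.1

Scene light: 1 stop brighter.
ISO: 20000 → 16000 → 12800 → 10000 — 1 stop dropped (darker).
Shutter speed: 0.3 → 1/4 → 1/5 → 1/6 → 1/8 — 1 1/3 stops shorter (darker).
Net so far: 1 1/3 stops darker. Aperture: f/1.8 → f/1.6 → f/1.4 → f/1.2 → f/1.1.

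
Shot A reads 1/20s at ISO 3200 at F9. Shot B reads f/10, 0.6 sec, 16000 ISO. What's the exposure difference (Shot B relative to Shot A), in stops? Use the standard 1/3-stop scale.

5 2/3 stops brighter

Aperture: f/9 → f/10 — 1/3 stop narrower (darker).
Shutter speed: 1/20 → 1/15 → 1/13 → 1/10 → 1/8 → 1/6 → 1/5 → 1/4 → 0.3 → 0.4 → 0.5 → 0.6 — 3 2/3 stops longer (brighter).
ISO: 3200 → 4000 → 5000 → 6400 → 8000 → 10000 → 12800 → 16000 — 2 1/3 stops higher (brighter).
Net: −1/3 +3 2/3 +2 1/3 = +5 2/3 stops.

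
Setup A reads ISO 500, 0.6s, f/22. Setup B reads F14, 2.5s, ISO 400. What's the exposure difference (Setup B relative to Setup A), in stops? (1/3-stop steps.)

Aperture: f/22 → f/20 → f/18 → f/16 → f/14 — 1 1/3 stops opened up (brighter).
Shutter speed: 0.6 → 0.8 → 1 → 1.3 → 1.6 → 2 → 2.5 — 2 stops slower (brighter).
ISO: 500 → 400 — 1/3 stop dropped (darker).
Net: +1 1/3 +2 −1/3 = +3 stops.

3 stops brighter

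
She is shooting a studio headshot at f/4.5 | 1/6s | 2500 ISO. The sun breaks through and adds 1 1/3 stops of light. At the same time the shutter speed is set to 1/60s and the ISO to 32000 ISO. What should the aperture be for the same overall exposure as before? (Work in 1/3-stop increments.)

Scene light: 1 1/3 stops brighter.
Shutter speed: 1/6 → 1/8 → 1/10 → 1/13 → 1/15 → 1/20 → 1/25 → 1/30 → 1/40 → 1/50 → 1/60 — 3 1/3 stops faster (darker).
ISO: 2500 → 3200 → 4000 → 5000 → 6400 → 8000 → 10000 → 12800 → 16000 → 20000 → 25600 → 32000 — 3 2/3 stops raised (brighter).
Net so far: 1 2/3 stops brighter. Aperture: f/4.5 → f/5 → f/5.6 → f/6.3 → f/7.1 → f/8.

f/8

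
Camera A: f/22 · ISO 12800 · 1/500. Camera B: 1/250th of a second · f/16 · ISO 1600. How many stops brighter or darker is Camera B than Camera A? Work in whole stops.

Aperture: f/22 → f/16 — 1 stop larger aperture (brighter).
Shutter speed: 1/500 → 1/250 — 1 stop longer (brighter).
ISO: 12800 → 6400 → 3200 → 1600 — 3 stops lower (darker).
Net: +1 +1 −3 = −1 stop.

1 stop darker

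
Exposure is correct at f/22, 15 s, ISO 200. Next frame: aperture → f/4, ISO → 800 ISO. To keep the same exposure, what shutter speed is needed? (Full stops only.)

Aperture: f/22 → f/16 → f/11 → f/8 → f/5.6 → f/4 — 5 stops larger aperture (brighter).
ISO: 200 → 400 → 800 — 2 stops raised (brighter).
Net change so far: 7 stops brighter. Offset with the shutter speed: 15 → 8 → 4 → 2 → 1 → 1/2 → 1/4 → 1/8.

1/8s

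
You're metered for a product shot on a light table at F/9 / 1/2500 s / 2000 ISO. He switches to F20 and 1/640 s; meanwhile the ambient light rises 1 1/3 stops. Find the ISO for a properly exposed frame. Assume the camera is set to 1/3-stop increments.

Scene light: 1 1/3 stops brighter.
Aperture: f/9 → f/10 → f/11 → f/13 → f/14 → f/16 → f/18 → f/20 — 2 1/3 stops stopped down (darker).
Shutter speed: 1/2500 → 1/2000 → 1/1600 → 1/1250 → 1/1000 → 1/800 → 1/640 — 2 stops slower (brighter).
Net so far: 1 stop brighter. ISO: 2000 → 1600 → 1250 → 1000.

ISO 1000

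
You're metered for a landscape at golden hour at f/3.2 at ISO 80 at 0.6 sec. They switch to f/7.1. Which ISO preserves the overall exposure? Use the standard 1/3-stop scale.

Aperture: f/3.2 → f/3.5 → f/4 → f/4.5 → f/5 → f/5.6 → f/6.3 → f/7.1 — 2 1/3 stops narrower (darker).
Need 2 1/3 stops brighter from the ISO: 80 → 100 → 125 → 160 → 200 → 250 → 320 → 400.

ISO 400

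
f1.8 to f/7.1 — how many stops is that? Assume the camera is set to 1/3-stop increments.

4 stops

f/1.8 → f/2 → f/2.2 → f/2.5 → f/2.8 → f/3.2 → f/3.5 → f/4 → f/4.5 → f/5 → f/5.6 → f/6.3 → f/7.1 — count the steps: 12 third-stops = 4 stops.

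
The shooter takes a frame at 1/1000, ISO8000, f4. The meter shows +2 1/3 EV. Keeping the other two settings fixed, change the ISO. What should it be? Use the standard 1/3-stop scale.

Overexposed by 2 1/3 stops → need 2 1/3 stops darker.
ISO: 8000 → 6400 → 5000 → 4000 → 3200 → 2500 → 2000 → 1600.

ISO 1600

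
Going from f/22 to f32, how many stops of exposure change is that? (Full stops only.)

1 stop

f/22 → f/32 — count the steps: 1 stop.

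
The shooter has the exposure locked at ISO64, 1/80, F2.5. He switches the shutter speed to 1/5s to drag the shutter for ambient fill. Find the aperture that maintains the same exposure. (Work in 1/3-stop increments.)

f/10

Shutter speed: 1/80 → 1/60 → 1/50 → 1/40 → 1/30 → 1/25 → 1/20 → 1/15 → 1/13 → 1/10 → 1/8 → 1/6 → 1/5 — 4 stops longer (brighter).
Need 4 stops darker from the aperture: f/2.5 → f/2.8 → f/3.2 → f/3.5 → f/4 → f/4.5 → f/5 → f/5.6 → f/6.3 → f/7.1 → f/8 → f/9 → f/10.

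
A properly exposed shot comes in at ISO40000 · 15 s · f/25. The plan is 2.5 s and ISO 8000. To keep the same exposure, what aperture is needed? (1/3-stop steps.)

f/4.5

Shutter speed: 15 → 13 → 10 → 8 → 6 → 5 → 4 → 3.2 → 2.5 — 2 2/3 stops faster (darker).
ISO: 40000 → 32000 → 25600 → 20000 → 16000 → 12800 → 10000 → 8000 — 2 1/3 stops lower (darker).
Net change so far: 5 stops darker. Offset with the aperture: f/25 → f/22 → f/20 → f/18 → f/16 → f/14 → f/13 → f/11 → f/10 → f/9 → f/8 → f/7.1 → f/6.3 → f/5.6 → f/5 → f/4.5.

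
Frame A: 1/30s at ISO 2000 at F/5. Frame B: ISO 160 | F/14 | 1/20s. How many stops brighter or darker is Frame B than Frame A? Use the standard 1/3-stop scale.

Aperture: f/5 → f/5.6 → f/6.3 → f/7.1 → f/8 → f/9 → f/10 → f/11 → f/13 → f/14 — 3 stops stopped down (darker).
Shutter speed: 1/30 → 1/25 → 1/20 — 2/3 stop slower (brighter).
ISO: 2000 → 1600 → 1250 → 1000 → 800 → 640 → 500 → 400 → 320 → 250 → 200 → 160 — 3 2/3 stops lower (darker).
Net: −3 +2/3 −3 2/3 = −6 stops.

6 stops darker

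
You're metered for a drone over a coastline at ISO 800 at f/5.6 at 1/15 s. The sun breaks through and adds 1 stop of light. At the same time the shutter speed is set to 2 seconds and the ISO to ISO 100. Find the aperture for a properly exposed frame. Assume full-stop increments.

Scene light: 1 stop brighter.
Shutter speed: 1/15 → 1/8 → 1/4 → 1/2 → 1 → 2 — 5 stops longer (brighter).
ISO: 800 → 400 → 200 → 100 — 3 stops dropped (darker).
Net so far: 3 stops brighter. Aperture: f/5.6 → f/8 → f/11 → f/16.

f/16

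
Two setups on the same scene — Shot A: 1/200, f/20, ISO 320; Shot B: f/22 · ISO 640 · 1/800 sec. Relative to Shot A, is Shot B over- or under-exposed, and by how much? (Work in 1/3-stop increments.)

Aperture: f/20 → f/22 — 1/3 stop stopped down (darker).
Shutter speed: 1/200 → 1/250 → 1/320 → 1/400 → 1/500 → 1/640 → 1/800 — 2 stops shorter (darker).
ISO: 320 → 400 → 500 → 640 — 1 stop higher (brighter).
Net: −1/3 −2 +1 = −1 1/3 stops.

1 1/3 stops darker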